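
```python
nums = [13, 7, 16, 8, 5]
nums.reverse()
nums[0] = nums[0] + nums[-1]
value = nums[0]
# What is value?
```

Trace:
`nums = [13, 7, 16, 8, 5]` → nums = [13, 7, 16, 8, 5]
`nums.reverse()` → nums = [5, 8, 16, 7, 13]
`nums[0] = nums[0] + nums[-1]` → nums = [18, 8, 16, 7, 13]
`value = nums[0]` → value = 18
So value = 18

Answer: 18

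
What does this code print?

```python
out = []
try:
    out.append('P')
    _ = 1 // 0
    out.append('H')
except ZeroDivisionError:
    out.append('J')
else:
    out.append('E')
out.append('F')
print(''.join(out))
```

Execution trace: 'P' (try body) → 'J' (except ZeroDivisionError) → 'F' (after the try/except). Output: PJF

Answer: PJF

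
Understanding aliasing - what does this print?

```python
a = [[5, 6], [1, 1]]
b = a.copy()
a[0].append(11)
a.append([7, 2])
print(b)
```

Key concept: shallow copy with nested lists.
Step by step:
`a = [[5, 6], [1, 1]]` → a = [[5, 6], [1, 1]]
`b = a.copy()` → b = [[5, 6], [1, 1]]
`a[0].append(11)` → a = [[5, 6, 11], [1, 1]]; b = [[5, 6, 11], [1, 1]]
`a.append([7, 2])` → a = [[5, 6, 11], [1, 1], [7, 2]]
`print(b)` → prints [[5, 6, 11], [1, 1]]

Answer: [[5, 6, 11], [1, 1]]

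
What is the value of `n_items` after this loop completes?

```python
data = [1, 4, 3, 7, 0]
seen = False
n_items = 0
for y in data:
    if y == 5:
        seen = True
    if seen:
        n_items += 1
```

Count elements after first 5 in [1, 4, 3, 7, 0]
`n_items` takes the values: 0

Answer: 0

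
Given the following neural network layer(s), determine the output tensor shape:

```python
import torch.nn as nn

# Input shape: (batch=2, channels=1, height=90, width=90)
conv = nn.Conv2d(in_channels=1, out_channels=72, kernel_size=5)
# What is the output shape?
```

Input: (2, 1, 90, 90) -> Output: (2, 72, 86, 86)

Answer: (2, 72, 86, 86)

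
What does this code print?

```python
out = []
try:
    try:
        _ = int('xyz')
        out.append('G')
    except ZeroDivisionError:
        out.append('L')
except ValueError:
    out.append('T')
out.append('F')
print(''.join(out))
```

Execution trace: 'T' (outer except ValueError) → 'F' (after the try/except). Output: TF

Answer: TF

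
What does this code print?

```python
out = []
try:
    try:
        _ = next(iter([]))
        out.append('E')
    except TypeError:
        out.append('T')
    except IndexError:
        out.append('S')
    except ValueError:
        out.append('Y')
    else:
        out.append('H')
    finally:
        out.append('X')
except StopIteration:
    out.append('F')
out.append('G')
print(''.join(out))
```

Execution trace: 'X' (finally) → 'F' (outer except StopIteration) → 'G' (after the try/except). Output: XFG

Answer: XFG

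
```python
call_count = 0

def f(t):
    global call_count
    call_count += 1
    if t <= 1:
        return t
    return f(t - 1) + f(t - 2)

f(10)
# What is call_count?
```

Calls(t) = 1 + Calls(t-1) + Calls(t-2); Calls(0)=Calls(1)=1. For t=10 this gives 177.

Answer: 177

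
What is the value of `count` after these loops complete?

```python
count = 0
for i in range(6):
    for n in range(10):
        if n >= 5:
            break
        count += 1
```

Inner breaks at 5, outer runs 6 times
`count` takes the values: 0 → 1 → 2 → 3 → 4 → 5 → 6 → 7 → 8 → 9 → 10 → 11 → 12 → 13 → 14 → 15 → 16 → 17 → 18 → 19 → 20 → 21 → 22 → 23 → 24 → 25 → 26 → 27 → 28 → 29 → 30

Answer: 30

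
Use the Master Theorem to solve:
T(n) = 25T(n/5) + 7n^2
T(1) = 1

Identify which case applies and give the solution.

a=25, b=5, f(n)=7n^2. log_5(25) = 2. Since c=2 = 2, Case 2 applies: T(n) = Θ(n^log_b(a) · log n) = O(n^2 log n).

Answer: O(n^2 log n) - Case 2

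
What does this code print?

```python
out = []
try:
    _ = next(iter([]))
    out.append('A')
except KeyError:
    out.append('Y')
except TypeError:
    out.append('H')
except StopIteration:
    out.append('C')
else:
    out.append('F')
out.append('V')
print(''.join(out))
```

Execution trace: 'C' (except StopIteration) → 'V' (after the try/except). Output: CV

Answer: CV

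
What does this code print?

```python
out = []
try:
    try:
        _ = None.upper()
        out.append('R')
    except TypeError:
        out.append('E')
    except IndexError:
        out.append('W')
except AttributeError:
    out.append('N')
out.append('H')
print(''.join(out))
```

Execution trace: 'N' (outer except AttributeError) → 'H' (after the try/except). Output: NH

Answer: NH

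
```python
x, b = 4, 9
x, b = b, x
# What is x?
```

Trace:
`x, b = 4, 9` → x = 4; b = 9
`x, b = b, x` → x = 9; b = 4
So x = 9

Answer: 9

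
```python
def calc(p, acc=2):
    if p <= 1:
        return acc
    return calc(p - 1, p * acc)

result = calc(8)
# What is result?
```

Accumulator trace (n, acc): (8, 2) -> (7, 16) -> (6, 112) -> (5, 672) -> (4, 3360) -> (3, 13440) -> (2, 40320) -> (1, 80640) -> return 80640

Answer: 80640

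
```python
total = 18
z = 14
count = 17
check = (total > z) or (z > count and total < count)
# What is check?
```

Trace:
`total = 18` → total = 18
`z = 14` → z = 14
`count = 17` → count = 17
`check = (total > z) or (z > count and total < count)` → check = True
So check = True

Answer: True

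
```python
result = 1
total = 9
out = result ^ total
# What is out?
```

Trace:
`result = 1` → result = 1
`total = 9` → total = 9
`out = result ^ total` → out = 8
So out = 8

Answer: 8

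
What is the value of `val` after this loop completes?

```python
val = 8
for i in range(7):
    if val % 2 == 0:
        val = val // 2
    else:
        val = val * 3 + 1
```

Collatz-style transformation from 8
`val` takes the values: 8 → 4 → 2 → 1 → 4 → 2 → 1 → 4

Answer: 4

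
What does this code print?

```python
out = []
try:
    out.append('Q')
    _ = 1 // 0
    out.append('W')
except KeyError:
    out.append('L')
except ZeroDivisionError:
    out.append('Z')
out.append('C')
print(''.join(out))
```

Execution trace: 'Q' (try body) → 'Z' (except ZeroDivisionError) → 'C' (after the try/except). Output: QZC

Answer: QZC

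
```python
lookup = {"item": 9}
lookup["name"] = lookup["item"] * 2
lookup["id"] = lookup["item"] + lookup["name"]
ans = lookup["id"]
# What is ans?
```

Trace:
`lookup = {"item": 9}` → lookup = {'item': 9}
`lookup["name"] = lookup["item"] * 2` → lookup = {'item': 9, 'name': 18}
`lookup["id"] = lookup["item"] + lookup["name"]` → lookup = {'item': 9, 'name': 18, 'id': 27}
`ans = lookup["id"]` → ans = 27
So ans = 27

Answer: 27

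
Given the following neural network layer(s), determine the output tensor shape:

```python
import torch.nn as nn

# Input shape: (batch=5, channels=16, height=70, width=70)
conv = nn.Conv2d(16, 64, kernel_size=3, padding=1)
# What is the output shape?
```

Input: (5, 16, 70, 70) -> Output: (5, 64, 70, 70)

Answer: (5, 64, 70, 70)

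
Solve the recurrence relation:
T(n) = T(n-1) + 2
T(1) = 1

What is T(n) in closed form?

Unrolling: T(n) = T(1) + 2·(n-1) = 1 + 2(n-1) = 2n - 1.

Answer: T(n) = 2n - 1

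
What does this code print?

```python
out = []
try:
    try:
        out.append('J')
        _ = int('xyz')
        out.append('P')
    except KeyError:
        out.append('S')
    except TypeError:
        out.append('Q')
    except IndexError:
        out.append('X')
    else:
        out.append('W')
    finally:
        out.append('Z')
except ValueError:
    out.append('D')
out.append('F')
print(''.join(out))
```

Execution trace: 'J' (try body) → 'Z' (finally) → 'D' (outer except ValueError) → 'F' (after the try/except). Output: JZDF

Answer: JZDF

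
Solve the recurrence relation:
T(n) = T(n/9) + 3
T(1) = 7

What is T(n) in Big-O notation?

Each step divides n by 9 and adds 3. After log_9(n) steps we reach T(1)=7. So T(n) = 3·log_9(n) + 7 = O(log n).

Answer: O(log n)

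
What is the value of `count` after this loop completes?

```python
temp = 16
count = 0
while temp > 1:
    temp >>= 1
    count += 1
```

Count right shifts until 1
`count` takes the values: 0 → 1 → 2 → 3 → 4

Answer: 4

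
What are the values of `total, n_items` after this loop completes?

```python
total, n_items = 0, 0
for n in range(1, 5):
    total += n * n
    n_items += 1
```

Sum of squares and count
`total, n_items` takes the values: (0, 0) → (1, 0) → (1, 1) → (5, 1) → (5, 2) → (14, 2) → (14, 3) → (30, 3) → (30, 4)

Answer: 30, 4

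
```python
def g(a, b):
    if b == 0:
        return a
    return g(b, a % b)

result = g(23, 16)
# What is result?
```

g(23, 16) -> g(16, 7) -> g(7, 2) -> g(2, 1) -> g(1, 0) -> 1

Answer: 1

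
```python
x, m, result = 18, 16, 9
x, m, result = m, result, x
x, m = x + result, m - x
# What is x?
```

Trace:
`x, m, result = 18, 16, 9` → x = 18; m = 16; result = 9
`x, m, result = m, result, x` → x = 16; m = 9; result = 18
`x, m = x + result, m - x` → x = 34; m = -7
So x = 34

Answer: 34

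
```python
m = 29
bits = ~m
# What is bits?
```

Trace:
`m = 29` → m = 29
`bits = ~m` → bits = -30
So bits = -30

Answer: -30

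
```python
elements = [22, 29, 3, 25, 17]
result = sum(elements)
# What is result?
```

Trace:
`elements = [22, 29, 3, 25, 17]` → elements = [22, 29, 3, 25, 17]
`result = sum(elements)` → result = 96
So result = 96

Answer: 96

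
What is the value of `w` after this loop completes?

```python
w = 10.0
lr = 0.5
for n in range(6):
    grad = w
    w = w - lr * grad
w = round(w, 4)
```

Gradient descent: w = 10.0 * (1 - 0.5)^6
`w` takes the values: 10.0 → 5.0 → 2.5 → 1.25 → 0.625 → 0.3125 → 0.15625 → 0.1562

Answer: 0.1562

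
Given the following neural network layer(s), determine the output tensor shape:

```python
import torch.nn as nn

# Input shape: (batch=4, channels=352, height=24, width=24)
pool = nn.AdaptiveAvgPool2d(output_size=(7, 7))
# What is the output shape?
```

Input: (4, 352, 24, 24) -> Output: (4, 352, 7, 7)

Answer: (4, 352, 7, 7)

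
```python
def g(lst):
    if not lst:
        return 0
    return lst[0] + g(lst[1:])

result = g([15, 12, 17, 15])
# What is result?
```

15 + 12 + 17 + 15 + 0 = 59

Answer: 59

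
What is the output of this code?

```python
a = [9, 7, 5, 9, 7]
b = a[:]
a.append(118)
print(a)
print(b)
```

Key concept: slice [:] creates copy.
Step by step:
`a = [9, 7, 5, 9, 7]` → a = [9, 7, 5, 9, 7]
`b = a[:]` → b = [9, 7, 5, 9, 7]
`a.append(118)` → a = [9, 7, 5, 9, 7, 118]
`print(a)` → prints [9, 7, 5, 9, 7, 118]
`print(b)` → prints [9, 7, 5, 9, 7]

Answer:
[9, 7, 5, 9, 7, 118]
[9, 7, 5, 9, 7]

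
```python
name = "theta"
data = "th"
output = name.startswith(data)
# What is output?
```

Trace:
`name = "theta"` → name = 'theta'
`data = "th"` → data = 'th'
`output = name.startswith(data)` → output = True
So output = True

Answer: True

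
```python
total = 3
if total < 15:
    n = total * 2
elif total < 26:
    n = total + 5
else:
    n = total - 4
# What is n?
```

Trace:
`total = 3` → total = 3
`if total < 15: ...` → total < 15 is True → n = 6
So n = 6

Answer: 6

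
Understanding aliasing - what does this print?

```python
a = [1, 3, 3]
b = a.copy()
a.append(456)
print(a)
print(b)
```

Key concept: list.copy() creates independent copy.
Step by step:
`a = [1, 3, 3]` → a = [1, 3, 3]
`b = a.copy()` → b = [1, 3, 3]
`a.append(456)` → a = [1, 3, 3, 456]
`print(a)` → prints [1, 3, 3, 456]
`print(b)` → prints [1, 3, 3]

Answer:
[1, 3, 3, 456]
[1, 3, 3]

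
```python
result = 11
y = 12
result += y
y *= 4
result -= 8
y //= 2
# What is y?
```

Trace:
`result = 11` → result = 11
`y = 12` → y = 12
`result += y` → result = 23
`y *= 4` → y = 48
`result -= 8` → result = 15
`y //= 2` → y = 24
So y = 24

Answer: 24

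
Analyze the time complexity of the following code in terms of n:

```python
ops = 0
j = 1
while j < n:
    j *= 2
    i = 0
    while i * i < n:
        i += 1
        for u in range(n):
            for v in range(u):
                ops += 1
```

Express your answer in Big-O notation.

Each loop level contributes: log n × √n × n × n. Multiplying the contributions gives O(n^2√n log n).

Answer: O(n^2√n log n)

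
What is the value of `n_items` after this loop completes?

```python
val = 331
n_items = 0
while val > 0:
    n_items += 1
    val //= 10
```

Count digits by repeated division by 10
`n_items` takes the values: 0 → 1 → 2 → 3

Answer: 3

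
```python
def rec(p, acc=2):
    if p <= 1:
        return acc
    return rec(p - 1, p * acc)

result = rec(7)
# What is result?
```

Accumulator trace (n, acc): (7, 2) -> (6, 14) -> (5, 84) -> (4, 420) -> (3, 1680) -> (2, 5040) -> (1, 10080) -> return 10080

Answer: 10080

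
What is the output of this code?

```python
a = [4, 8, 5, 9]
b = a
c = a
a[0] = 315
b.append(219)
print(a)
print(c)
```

Key concept: multiple aliases.
Step by step:
`a = [4, 8, 5, 9]` → a = [4, 8, 5, 9]
`b = a` → b = [4, 8, 5, 9] (same object as a)
`c = a` → c = [4, 8, 5, 9] (same object as a, b)
`a[0] = 315` → a = [315, 8, 5, 9] (same object as b, c); b = [315, 8, 5, 9] (same object as a, c); c = [315, 8, 5, 9] (same object as a, b)
`b.append(219)` → a = [315, 8, 5, 9, 219] (same object as b, c); b = [315, 8, 5, 9, 219] (same object as a, c); c = [315, 8, 5, 9, 219] (same object as a, b)
`print(a)` → prints [315, 8, 5, 9, 219]
`print(c)` → prints [315, 8, 5, 9, 219]

Answer:
[315, 8, 5, 9, 219]
[315, 8, 5, 9, 219]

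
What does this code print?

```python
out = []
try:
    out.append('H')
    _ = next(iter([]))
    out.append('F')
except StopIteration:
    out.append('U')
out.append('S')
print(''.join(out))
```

Execution trace: 'H' (try body) → 'U' (except StopIteration) → 'S' (after the try/except). Output: HUS

Answer: HUS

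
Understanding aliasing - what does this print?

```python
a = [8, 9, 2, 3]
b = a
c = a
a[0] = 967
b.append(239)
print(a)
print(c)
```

Key concept: multiple aliases.
Step by step:
`a = [8, 9, 2, 3]` → a = [8, 9, 2, 3]
`b = a` → b = [8, 9, 2, 3] (same object as a)
`c = a` → c = [8, 9, 2, 3] (same object as a, b)
`a[0] = 967` → a = [967, 9, 2, 3] (same object as b, c); b = [967, 9, 2, 3] (same object as a, c); c = [967, 9, 2, 3] (same object as a, b)
`b.append(239)` → a = [967, 9, 2, 3, 239] (same object as b, c); b = [967, 9, 2, 3, 239] (same object as a, c); c = [967, 9, 2, 3, 239] (same object as a, b)
`print(a)` → prints [967, 9, 2, 3, 239]
`print(c)` → prints [967, 9, 2, 3, 239]

Answer:
[967, 9, 2, 3, 239]
[967, 9, 2, 3, 239]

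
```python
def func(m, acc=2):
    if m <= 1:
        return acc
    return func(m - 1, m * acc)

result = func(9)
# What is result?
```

Accumulator trace (n, acc): (9, 2) -> (8, 18) -> (7, 144) -> (6, 1008) -> (5, 6048) -> (4, 30240) -> (3, 120960) -> (2, 362880) -> (1, 725760) -> return 725760

Answer: 725760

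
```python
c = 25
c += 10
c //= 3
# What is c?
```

Trace:
`c = 25` → c = 25
`c += 10` → c = 35
`c //= 3` → c = 11
So c = 11

Answer: 11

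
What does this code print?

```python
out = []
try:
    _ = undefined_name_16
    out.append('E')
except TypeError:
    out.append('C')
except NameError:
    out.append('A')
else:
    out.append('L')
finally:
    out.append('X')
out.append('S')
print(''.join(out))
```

Execution trace: 'A' (except NameError) → 'X' (finally) → 'S' (after the try/except). Output: AXS

Answer: AXS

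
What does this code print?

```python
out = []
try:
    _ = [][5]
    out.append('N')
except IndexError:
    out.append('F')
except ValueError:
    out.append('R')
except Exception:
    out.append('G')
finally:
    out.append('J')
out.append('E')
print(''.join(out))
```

Execution trace: 'F' (except IndexError) → 'J' (finally) → 'E' (after the try/except). Output: FJE

Answer: FJE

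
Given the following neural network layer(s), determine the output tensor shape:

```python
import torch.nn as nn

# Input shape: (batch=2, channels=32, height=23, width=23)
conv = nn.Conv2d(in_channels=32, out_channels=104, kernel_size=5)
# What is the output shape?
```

Input: (2, 32, 23, 23) -> Output: (2, 104, 19, 19)

Answer: (2, 104, 19, 19)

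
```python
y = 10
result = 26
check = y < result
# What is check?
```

Trace:
`y = 10` → y = 10
`result = 26` → result = 26
`check = y < result` → check = True
So check = True

Answer: True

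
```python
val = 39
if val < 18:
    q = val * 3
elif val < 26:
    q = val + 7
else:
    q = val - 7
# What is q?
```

Trace:
`val = 39` → val = 39
`if val < 18: ...` → val < 18 is False, val < 26 is False, take else branch → q = 32
So q = 32

Answer: 32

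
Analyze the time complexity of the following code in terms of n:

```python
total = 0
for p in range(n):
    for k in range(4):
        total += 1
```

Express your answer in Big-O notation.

Each loop level contributes: n × 1. Multiplying the contributions gives O(n).

Answer: O(n)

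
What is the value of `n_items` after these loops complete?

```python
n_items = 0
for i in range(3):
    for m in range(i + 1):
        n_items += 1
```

Triangle: 1 + 2 + ... + 3
`n_items` takes the values: 0 → 1 → 2 → 3 → 4 → 5 → 6

Answer: 6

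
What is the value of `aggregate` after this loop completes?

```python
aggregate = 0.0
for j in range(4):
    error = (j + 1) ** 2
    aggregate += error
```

Sum of squared losses 1² + 2² + ... + 4²
`aggregate` takes the values: 0.0 → 1.0 → 5.0 → 14.0 → 30.0

Answer: 30.0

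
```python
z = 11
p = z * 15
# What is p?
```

Trace:
`z = 11` → z = 11
`p = z * 15` → p = 165
So p = 165

Answer: 165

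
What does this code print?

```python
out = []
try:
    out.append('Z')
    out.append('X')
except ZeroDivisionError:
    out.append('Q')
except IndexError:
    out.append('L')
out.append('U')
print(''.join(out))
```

Execution trace: 'Z' (try body) → 'X' (try body, no exception) → 'U' (after the try/except). Output: ZXU

Answer: ZXU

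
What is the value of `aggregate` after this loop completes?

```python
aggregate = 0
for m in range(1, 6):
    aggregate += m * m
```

Sum of squares 1² to 5² = 55
`aggregate` takes the values: 0 → 1 → 5 → 14 → 30 → 55

Answer: 55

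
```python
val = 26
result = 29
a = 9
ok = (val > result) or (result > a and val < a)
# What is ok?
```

Trace:
`val = 26` → val = 26
`result = 29` → result = 29
`a = 9` → a = 9
`ok = (val > result) or (result > a and val < a)` → ok = False
So ok = False

Answer: False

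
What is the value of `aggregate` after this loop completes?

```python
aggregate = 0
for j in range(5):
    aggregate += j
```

Sum of 0 to 4 = 10
`aggregate` takes the values: 0 → 1 → 3 → 6 → 10

Answer: 10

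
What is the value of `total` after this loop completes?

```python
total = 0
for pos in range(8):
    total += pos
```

Sum of 0 to 7 = 28
`total` takes the values: 0 → 1 → 3 → 6 → 10 → 15 → 21 → 28

Answer: 28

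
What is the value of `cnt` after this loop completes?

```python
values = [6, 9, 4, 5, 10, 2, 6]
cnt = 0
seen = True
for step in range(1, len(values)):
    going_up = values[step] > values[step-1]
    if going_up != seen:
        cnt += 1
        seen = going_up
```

Count direction changes in [6, 9, 4, 5, 10, 2, 6]
`cnt` takes the values: 0 → 1 → 2 → 3 → 4

Answer: 4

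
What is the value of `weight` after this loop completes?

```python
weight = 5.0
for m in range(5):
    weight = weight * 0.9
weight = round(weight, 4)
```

Exponential decay: 5.0 * 0.9^5
`weight` takes the values: 5.0 → 4.5 → 4.05 → 3.645 → 3.2805 → 2.95245 → 2.9525

Answer: 2.9525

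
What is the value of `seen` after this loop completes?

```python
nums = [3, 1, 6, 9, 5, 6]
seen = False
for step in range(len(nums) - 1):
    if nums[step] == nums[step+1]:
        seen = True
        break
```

Check consecutive duplicates in [3, 1, 6, 9, 5, 6]
`seen` takes the values: False

Answer: False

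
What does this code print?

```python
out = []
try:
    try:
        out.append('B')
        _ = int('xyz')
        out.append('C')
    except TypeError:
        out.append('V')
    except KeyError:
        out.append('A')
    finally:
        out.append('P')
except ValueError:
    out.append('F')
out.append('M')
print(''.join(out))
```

Execution trace: 'B' (try body) → 'P' (finally) → 'F' (outer except ValueError) → 'M' (after the try/except). Output: BPFM

Answer: BPFM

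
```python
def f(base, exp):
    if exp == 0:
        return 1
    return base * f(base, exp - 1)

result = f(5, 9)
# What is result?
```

f(5, 9) = 5 * 5 * 5 * 5 * 5 * 5 * 5 * 5 * 5 = 1953125

Answer: 1953125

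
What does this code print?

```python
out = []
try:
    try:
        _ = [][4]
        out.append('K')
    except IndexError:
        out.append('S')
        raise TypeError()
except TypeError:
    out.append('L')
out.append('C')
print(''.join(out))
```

Execution trace: 'S' (except IndexError) → 'L' (outer except TypeError) → 'C' (after the try/except). Output: SLC

Answer: SLC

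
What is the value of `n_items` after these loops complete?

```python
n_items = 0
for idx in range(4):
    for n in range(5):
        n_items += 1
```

4 * 5 = 20
`n_items` takes the values: 0 → 1 → 2 → 3 → 4 → 5 → 6 → 7 → 8 → 9 → 10 → 11 → 12 → 13 → 14 → 15 → 16 → 17 → 18 → 19 → 20

Answer: 20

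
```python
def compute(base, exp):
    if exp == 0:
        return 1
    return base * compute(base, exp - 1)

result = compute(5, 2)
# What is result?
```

compute(5, 2) = 5 * 5 = 25

Answer: 25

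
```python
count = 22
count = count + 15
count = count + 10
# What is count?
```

Trace:
`count = 22` → count = 22
`count = count + 15` → count = 37
`count = count + 10` → count = 47
So count = 47

Answer: 47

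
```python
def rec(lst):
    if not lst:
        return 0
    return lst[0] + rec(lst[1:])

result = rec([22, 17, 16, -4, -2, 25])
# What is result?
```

22 + 17 + 16 + (-4) + (-2) + 25 + 0 = 74

Answer: 74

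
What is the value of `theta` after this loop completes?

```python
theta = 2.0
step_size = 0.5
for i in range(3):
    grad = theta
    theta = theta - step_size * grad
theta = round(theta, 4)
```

Gradient descent: w = 2.0 * (1 - 0.5)^3
`theta` takes the values: 2.0 → 1.0 → 0.5 → 0.25

Answer: 0.25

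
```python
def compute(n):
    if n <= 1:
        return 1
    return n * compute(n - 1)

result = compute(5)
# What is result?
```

compute(5) = 5 * 4 * 3 * 2 * 1 = 120

Answer: 120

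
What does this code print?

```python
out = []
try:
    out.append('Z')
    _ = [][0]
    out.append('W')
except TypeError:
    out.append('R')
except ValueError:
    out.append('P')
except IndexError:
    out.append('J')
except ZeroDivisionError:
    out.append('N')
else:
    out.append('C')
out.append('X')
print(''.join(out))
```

Execution trace: 'Z' (try body) → 'J' (except IndexError) → 'X' (after the try/except). Output: ZJX

Answer: ZJX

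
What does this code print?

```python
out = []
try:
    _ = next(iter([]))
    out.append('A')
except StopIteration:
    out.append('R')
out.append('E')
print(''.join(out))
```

Execution trace: 'R' (except StopIteration) → 'E' (after the try/except). Output: RE

Answer: RE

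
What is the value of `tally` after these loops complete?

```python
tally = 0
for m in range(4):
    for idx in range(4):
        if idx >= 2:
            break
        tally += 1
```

Inner breaks at 2, outer runs 4 times
`tally` takes the values: 0 → 1 → 2 → 3 → 4 → 5 → 6 → 7 → 8

Answer: 8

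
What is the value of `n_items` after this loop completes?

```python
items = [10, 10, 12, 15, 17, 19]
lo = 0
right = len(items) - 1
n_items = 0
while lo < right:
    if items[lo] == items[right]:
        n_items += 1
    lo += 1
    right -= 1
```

Count matching pairs from ends
`n_items` takes the values: 0

Answer: 0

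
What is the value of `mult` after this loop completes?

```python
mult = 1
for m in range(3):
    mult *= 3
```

3^3 = 27
`mult` takes the values: 1 → 3 → 9 → 27

Answer: 27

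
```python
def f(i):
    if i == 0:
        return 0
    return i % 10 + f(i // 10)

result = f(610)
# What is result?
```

Sum of digits of 610: 0 + 1 + 6 = 7

Answer: 7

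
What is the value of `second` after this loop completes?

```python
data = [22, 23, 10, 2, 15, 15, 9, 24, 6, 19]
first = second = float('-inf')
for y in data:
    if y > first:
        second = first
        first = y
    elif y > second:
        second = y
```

Second largest (with repeats) in [22, 23, 10, 2, 15, 15, 9, 24, 6, 19]
`second` takes the values: -inf → 22 → 23

Answer: 23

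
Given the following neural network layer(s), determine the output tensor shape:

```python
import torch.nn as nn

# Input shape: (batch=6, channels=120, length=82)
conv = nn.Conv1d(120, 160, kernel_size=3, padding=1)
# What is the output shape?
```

Input: (6, 120, 82) -> Output: (6, 160, 82)

Answer: (6, 160, 82)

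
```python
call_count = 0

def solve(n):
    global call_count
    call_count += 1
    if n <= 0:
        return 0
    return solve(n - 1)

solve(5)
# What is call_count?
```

Linear recursion stepping by 1: 6 calls from n=5 down to ≤0.

Answer: 6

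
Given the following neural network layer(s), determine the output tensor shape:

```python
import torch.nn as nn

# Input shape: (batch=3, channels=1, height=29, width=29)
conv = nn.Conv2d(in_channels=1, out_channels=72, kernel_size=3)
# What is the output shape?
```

Input: (3, 1, 29, 29) -> Output: (3, 72, 27, 27)

Answer: (3, 72, 27, 27)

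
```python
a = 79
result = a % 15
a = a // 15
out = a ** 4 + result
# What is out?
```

Trace:
`a = 79` → a = 79
`result = a % 15` → result = 4
`a = a // 15` → a = 5
`out = a ** 4 + result` → out = 629
So out = 629

Answer: 629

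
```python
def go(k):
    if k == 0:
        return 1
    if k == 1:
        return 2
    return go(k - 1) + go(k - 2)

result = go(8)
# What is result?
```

Build up from base cases: go(0)=1, go(1)=2, go(2)=3, go(3)=5, go(4)=8, go(5)=13, go(6)=21, ..., go(8)=55

Answer: 55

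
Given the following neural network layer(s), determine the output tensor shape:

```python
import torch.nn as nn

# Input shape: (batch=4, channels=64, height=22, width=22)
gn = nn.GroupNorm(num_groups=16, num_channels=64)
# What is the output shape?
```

Input: (4, 64, 22, 22) -> Output: (4, 64, 22, 22)

Answer: (4, 64, 22, 22)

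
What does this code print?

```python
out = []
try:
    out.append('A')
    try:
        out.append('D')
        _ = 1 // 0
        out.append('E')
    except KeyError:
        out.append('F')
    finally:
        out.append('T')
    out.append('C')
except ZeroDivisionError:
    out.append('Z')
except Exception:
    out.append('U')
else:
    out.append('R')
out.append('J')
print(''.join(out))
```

Execution trace: 'A' (try body) → 'D' (inner try body) → 'T' (inner finally) → 'Z' (except ZeroDivisionError) → 'J' (after the try/except). Output: ADTZJ

Answer: ADTZJ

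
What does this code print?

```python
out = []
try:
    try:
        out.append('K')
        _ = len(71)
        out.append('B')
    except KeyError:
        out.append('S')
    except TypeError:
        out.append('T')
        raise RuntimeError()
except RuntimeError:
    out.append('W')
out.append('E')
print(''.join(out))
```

Execution trace: 'K' (inner try body) → 'T' (inner except TypeError) → 'W' (outer except RuntimeError) → 'E' (after the try/except). Output: KTWE

Answer: KTWE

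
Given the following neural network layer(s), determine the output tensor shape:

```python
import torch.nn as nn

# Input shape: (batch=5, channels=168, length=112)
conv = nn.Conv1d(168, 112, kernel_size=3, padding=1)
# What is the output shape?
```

Input: (5, 168, 112) -> Output: (5, 112, 112)

Answer: (5, 112, 112)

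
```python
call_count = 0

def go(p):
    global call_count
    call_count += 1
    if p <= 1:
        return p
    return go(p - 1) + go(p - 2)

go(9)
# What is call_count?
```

Calls(p) = 1 + Calls(p-1) + Calls(p-2); Calls(0)=Calls(1)=1. For p=9 this gives 109.

Answer: 109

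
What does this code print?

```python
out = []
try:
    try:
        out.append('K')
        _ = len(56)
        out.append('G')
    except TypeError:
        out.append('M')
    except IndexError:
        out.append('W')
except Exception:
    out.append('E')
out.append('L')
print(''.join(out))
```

Execution trace: 'K' (inner try body) → 'M' (inner except TypeError) → 'L' (after the try/except). Output: KML

Answer: KML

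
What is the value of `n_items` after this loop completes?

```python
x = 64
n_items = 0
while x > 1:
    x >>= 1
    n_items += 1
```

Count right shifts until 1
`n_items` takes the values: 0 → 1 → 2 → 3 → 4 → 5 → 6

Answer: 6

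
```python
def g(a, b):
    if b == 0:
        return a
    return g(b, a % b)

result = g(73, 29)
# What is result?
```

g(73, 29) -> g(29, 15) -> g(15, 14) -> g(14, 1) -> g(1, 0) -> 1

Answer: 1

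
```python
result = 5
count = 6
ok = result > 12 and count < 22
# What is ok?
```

Trace:
`result = 5` → result = 5
`count = 6` → count = 6
`ok = result > 12 and count < 22` → ok = False
So ok = False

Answer: False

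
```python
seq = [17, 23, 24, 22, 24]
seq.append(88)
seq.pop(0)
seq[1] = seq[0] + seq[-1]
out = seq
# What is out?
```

Trace:
`seq = [17, 23, 24, 22, 24]` → seq = [17, 23, 24, 22, 24]
`seq.append(88)` → seq = [17, 23, 24, 22, 24, 88]
`seq.pop(0)` → seq = [23, 24, 22, 24, 88]
`seq[1] = seq[0] + seq[-1]` → seq = [23, 111, 22, 24, 88]
`out = seq` → out = [23, 111, 22, 24, 88]
So out = [23, 111, 22, 24, 88]

Answer: [23, 111, 22, 24, 88]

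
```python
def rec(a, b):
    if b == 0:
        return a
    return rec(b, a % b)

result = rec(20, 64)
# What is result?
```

rec(20, 64) -> rec(64, 20) -> rec(20, 4) -> rec(4, 0) -> 4

Answer: 4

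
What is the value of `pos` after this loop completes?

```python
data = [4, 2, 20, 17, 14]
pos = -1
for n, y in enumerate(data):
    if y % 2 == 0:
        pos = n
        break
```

First even number index in [4, 2, 20, 17, 14]
`pos` takes the values: -1 → 0

Answer: 0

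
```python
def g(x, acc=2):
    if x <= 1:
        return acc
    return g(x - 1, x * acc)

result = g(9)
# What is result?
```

Accumulator trace (n, acc): (9, 2) -> (8, 18) -> (7, 144) -> (6, 1008) -> (5, 6048) -> (4, 30240) -> (3, 120960) -> (2, 362880) -> (1, 725760) -> return 725760

Answer: 725760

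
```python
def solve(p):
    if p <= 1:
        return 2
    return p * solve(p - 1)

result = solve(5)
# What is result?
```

solve(5) = 5 * 4 * 3 * 2 * 2 = 240

Answer: 240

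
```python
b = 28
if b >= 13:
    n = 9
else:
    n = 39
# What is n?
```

Trace:
`b = 28` → b = 28
`if b >= 13: ...` → b >= 13 is True → n = 9
So n = 9

Answer: 9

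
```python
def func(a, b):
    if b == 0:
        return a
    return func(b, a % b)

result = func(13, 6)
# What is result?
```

func(13, 6) -> func(6, 1) -> func(1, 0) -> 1

Answer: 1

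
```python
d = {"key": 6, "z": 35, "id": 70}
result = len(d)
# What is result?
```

Trace:
`d = {"key": 6, "z": 35, "id": 70}` → d = {'key': 6, 'z': 35, 'id': 70}
`result = len(d)` → result = 3
So result = 3

Answer: 3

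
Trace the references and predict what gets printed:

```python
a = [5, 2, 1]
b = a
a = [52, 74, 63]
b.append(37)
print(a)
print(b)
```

Key concept: rebinding vs mutation: a is rebound to a new list, b still points at the original.
Step by step:
`a = [5, 2, 1]` → a = [5, 2, 1]
`b = a` → b = [5, 2, 1] (same object as a)
`a = [52, 74, 63]` → a = [52, 74, 63]
`b.append(37)` → b = [5, 2, 1, 37]
`print(a)` → prints [52, 74, 63]
`print(b)` → prints [5, 2, 1, 37]

Answer:
[52, 74, 63]
[5, 2, 1, 37]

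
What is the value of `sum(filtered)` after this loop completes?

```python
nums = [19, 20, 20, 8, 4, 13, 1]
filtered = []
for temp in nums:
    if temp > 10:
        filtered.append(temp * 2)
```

Sum of doubled values > 10
`filtered` takes the values: [] → [38] → [38, 40] → [38, 40, 40] → [38, 40, 40, 26]
So `sum(filtered)` = 144

Answer: 144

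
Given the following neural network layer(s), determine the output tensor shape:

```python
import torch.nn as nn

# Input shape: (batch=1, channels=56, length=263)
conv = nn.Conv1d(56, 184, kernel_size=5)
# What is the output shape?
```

Input: (1, 56, 263) -> Output: (1, 184, 259)

Answer: (1, 184, 259)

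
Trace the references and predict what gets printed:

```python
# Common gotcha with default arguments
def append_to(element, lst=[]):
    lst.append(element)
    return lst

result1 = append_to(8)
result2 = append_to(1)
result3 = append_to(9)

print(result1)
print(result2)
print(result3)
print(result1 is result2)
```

Key concept: mutable default argument gotcha.
Step by step:
`result1 = append_to(8)` → result1 = [8]
`result2 = append_to(1)` → result1 = [8, 1] (same object as result2); result2 = [8, 1] (same object as result1)
`result3 = append_to(9)` → result1 = [8, 1, 9] (same object as result2, result3); result2 = [8, 1, 9] (same object as result1, result3); result3 = [8, 1, 9] (same object as result1, result2)
`print(result1)` → prints [8, 1, 9]
`print(result2)` → prints [8, 1, 9]
`print(result3)` → prints [8, 1, 9]
`print(result1 is result2)` → prints True

Answer:
[8, 1, 9]
[8, 1, 9]
[8, 1, 9]
True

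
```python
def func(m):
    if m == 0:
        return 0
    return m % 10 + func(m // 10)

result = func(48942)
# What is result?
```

Sum of digits of 48942: 2 + 4 + 9 + 8 + 4 = 27

Answer: 27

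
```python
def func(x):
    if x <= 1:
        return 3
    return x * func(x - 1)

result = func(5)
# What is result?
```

func(5) = 5 * 4 * 3 * 2 * 3 = 360

Answer: 360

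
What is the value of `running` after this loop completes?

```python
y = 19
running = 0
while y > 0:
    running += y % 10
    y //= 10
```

Sum digits of 19
`running` takes the values: 0 → 9 → 10

Answer: 10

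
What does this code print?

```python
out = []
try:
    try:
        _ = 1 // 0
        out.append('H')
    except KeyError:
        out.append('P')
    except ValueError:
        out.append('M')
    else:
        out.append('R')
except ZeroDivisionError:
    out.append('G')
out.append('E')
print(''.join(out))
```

Execution trace: 'G' (outer except ZeroDivisionError) → 'E' (after the try/except). Output: GE

Answer: GE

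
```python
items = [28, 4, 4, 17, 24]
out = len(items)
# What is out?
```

Trace:
`items = [28, 4, 4, 17, 24]` → items = [28, 4, 4, 17, 24]
`out = len(items)` → out = 5
So out = 5

Answer: 5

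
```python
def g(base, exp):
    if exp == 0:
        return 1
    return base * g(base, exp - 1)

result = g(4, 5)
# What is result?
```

g(4, 5) = 4 * 4 * 4 * 4 * 4 = 1024

Answer: 1024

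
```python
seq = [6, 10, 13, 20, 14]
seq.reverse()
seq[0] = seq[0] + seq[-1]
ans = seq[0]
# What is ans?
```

Trace:
`seq = [6, 10, 13, 20, 14]` → seq = [6, 10, 13, 20, 14]
`seq.reverse()` → seq = [14, 20, 13, 10, 6]
`seq[0] = seq[0] + seq[-1]` → seq = [20, 20, 13, 10, 6]
`ans = seq[0]` → ans = 20
So ans = 20

Answer: 20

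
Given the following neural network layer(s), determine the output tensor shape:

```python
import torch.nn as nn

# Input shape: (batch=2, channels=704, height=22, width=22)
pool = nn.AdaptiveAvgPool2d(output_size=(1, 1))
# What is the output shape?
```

Input: (2, 704, 22, 22) -> Output: (2, 704, 1, 1)

Answer: (2, 704, 1, 1)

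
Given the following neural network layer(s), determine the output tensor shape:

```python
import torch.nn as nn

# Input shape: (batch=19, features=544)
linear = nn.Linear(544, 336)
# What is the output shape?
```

Input: (19, 544) -> Output: (19, 336)

Answer: (19, 336)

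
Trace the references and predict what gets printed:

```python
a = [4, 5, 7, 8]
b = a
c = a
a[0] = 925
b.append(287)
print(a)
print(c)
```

Key concept: multiple aliases.
Step by step:
`a = [4, 5, 7, 8]` → a = [4, 5, 7, 8]
`b = a` → b = [4, 5, 7, 8] (same object as a)
`c = a` → c = [4, 5, 7, 8] (same object as a, b)
`a[0] = 925` → a = [925, 5, 7, 8] (same object as b, c); b = [925, 5, 7, 8] (same object as a, c); c = [925, 5, 7, 8] (same object as a, b)
`b.append(287)` → a = [925, 5, 7, 8, 287] (same object as b, c); b = [925, 5, 7, 8, 287] (same object as a, c); c = [925, 5, 7, 8, 287] (same object as a, b)
`print(a)` → prints [925, 5, 7, 8, 287]
`print(c)` → prints [925, 5, 7, 8, 287]

Answer:
[925, 5, 7, 8, 287]
[925, 5, 7, 8, 287]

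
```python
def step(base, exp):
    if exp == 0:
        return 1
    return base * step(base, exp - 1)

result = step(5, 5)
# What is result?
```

step(5, 5) = 5 * 5 * 5 * 5 * 5 = 3125

Answer: 3125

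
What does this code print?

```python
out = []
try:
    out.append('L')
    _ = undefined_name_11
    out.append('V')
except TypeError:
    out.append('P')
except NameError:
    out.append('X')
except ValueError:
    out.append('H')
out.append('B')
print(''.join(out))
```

Execution trace: 'L' (try body) → 'X' (except NameError) → 'B' (after the try/except). Output: LXB

Answer: LXB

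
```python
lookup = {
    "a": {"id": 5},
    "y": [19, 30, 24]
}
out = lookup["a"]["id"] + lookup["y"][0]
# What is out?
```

Trace:
`lookup = { ...` → lookup = {'a': {'id': 5}, 'y': [19, 30, 24]}
`out = lookup["a"]["id"] + lookup["y"][0]` → out = 24
So out = 24

Answer: 24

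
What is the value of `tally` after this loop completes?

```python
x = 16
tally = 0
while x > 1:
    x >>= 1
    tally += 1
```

Count right shifts until 1
`tally` takes the values: 0 → 1 → 2 → 3 → 4

Answer: 4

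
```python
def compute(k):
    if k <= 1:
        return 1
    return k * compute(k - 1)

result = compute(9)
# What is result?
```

compute(9) = 9 * 8 * 7 * 6 * 5 * 4 * 3 * 2 * 1 = 362880

Answer: 362880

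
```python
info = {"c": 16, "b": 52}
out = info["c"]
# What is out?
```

Trace:
`info = {"c": 16, "b": 52}` → info = {'c': 16, 'b': 52}
`out = info["c"]` → out = 16
So out = 16

Answer: 16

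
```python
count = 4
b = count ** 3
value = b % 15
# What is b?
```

Trace:
`count = 4` → count = 4
`b = count ** 3` → b = 64
`value = b % 15` → value = 4
So b = 64

Answer: 64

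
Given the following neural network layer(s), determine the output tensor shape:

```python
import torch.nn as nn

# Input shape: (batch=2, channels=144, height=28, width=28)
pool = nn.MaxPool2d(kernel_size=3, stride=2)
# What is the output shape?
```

Input: (2, 144, 28, 28) -> Output: (2, 144, 13, 13)

Answer: (2, 144, 13, 13)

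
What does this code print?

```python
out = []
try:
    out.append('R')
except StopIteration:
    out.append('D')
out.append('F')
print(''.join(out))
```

Execution trace: 'R' (try body, no exception) → 'F' (after the try/except). Output: RF

Answer: RF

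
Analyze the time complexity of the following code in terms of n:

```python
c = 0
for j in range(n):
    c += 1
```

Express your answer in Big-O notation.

Each loop level contributes: n. Multiplying the contributions gives O(n).

Answer: O(n)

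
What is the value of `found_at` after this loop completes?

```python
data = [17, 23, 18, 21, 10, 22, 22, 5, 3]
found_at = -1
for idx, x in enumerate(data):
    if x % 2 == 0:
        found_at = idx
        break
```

First even number index in [17, 23, 18, 21, 10, 22, 22, 5, 3]
`found_at` takes the values: -1 → 2

Answer: 2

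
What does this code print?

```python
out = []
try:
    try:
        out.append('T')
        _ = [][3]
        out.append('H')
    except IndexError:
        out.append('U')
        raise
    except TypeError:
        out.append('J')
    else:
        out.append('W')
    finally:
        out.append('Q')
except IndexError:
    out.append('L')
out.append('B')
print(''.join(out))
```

Execution trace: 'T' (inner try body) → 'U' (inner except IndexError) → 'Q' (inner finally) → 'L' (outer except IndexError) → 'B' (after the try/except). Output: TUQLB

Answer: TUQLB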